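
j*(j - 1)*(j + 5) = j^3 + 4*j^2 - 5*j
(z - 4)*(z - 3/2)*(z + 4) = z^3 - 3*z^2/2 - 16*z + 24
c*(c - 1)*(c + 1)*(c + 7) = c^4 + 7*c^3 - c^2 - 7*c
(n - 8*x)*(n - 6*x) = n^2 - 14*n*x + 48*x^2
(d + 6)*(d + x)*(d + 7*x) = d^3 + 8*d^2*x + 6*d^2 + 7*d*x^2 + 48*d*x + 42*x^2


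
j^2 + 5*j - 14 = (j - 2)*(j + 7)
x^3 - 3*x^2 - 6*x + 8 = (x - 4)*(x - 1)*(x + 2)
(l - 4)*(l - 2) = l^2 - 6*l + 8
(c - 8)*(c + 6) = c^2 - 2*c - 48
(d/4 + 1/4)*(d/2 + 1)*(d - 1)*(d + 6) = d^4/8 + d^3 + 11*d^2/8 - d - 3/2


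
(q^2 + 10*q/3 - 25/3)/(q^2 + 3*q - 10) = (q - 5/3)/(q - 2)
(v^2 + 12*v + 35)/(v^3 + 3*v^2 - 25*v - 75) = (v + 7)/(v^2 - 2*v - 15)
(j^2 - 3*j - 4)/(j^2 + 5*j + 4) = (j - 4)/(j + 4)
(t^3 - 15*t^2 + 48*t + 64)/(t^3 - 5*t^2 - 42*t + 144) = (t^2 - 7*t - 8)/(t^2 + 3*t - 18)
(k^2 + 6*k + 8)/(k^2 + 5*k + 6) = (k + 4)/(k + 3)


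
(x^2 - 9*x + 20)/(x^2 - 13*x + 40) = (x - 4)/(x - 8)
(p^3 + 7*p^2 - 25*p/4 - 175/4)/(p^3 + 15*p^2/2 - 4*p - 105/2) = (p + 5/2)/(p + 3)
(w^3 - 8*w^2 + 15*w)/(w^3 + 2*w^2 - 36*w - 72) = w*(w^2 - 8*w + 15)/(w^3 + 2*w^2 - 36*w - 72)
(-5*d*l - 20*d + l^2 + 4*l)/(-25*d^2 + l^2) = (l + 4)/(5*d + l)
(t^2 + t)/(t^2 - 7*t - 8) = t/(t - 8)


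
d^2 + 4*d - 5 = (d - 1)*(d + 5)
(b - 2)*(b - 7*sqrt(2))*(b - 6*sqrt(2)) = b^3 - 13*sqrt(2)*b^2 - 2*b^2 + 26*sqrt(2)*b + 84*b - 168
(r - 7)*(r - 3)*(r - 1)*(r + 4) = r^4 - 7*r^3 - 13*r^2 + 103*r - 84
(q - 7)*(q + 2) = q^2 - 5*q - 14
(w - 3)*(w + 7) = w^2 + 4*w - 21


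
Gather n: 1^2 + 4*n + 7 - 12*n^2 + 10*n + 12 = -12*n^2 + 14*n + 20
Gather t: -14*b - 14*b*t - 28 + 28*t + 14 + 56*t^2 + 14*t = -14*b + 56*t^2 + t*(42 - 14*b) - 14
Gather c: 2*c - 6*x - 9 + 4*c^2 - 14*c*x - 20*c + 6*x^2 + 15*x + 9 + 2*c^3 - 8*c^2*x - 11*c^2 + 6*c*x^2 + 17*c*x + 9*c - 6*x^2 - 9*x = 2*c^3 + c^2*(-8*x - 7) + c*(6*x^2 + 3*x - 9)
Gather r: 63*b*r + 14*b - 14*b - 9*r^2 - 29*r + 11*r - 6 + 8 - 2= -9*r^2 + r*(63*b - 18)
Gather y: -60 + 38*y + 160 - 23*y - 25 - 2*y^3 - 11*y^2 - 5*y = -2*y^3 - 11*y^2 + 10*y + 75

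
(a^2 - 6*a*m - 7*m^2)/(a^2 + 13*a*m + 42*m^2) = (a^2 - 6*a*m - 7*m^2)/(a^2 + 13*a*m + 42*m^2)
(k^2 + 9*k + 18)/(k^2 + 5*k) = (k^2 + 9*k + 18)/(k*(k + 5))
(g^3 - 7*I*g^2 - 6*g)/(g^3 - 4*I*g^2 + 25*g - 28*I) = g*(g - 6*I)/(g^2 - 3*I*g + 28)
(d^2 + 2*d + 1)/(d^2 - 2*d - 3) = (d + 1)/(d - 3)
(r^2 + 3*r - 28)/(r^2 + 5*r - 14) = (r - 4)/(r - 2)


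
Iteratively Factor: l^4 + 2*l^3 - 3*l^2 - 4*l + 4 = (l + 2)*(l^3 - 3*l + 2) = (l - 1)*(l + 2)*(l^2 + l - 2) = (l - 1)*(l + 2)^2*(l - 1)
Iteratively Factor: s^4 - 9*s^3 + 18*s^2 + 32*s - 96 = (s - 3)*(s^3 - 6*s^2 + 32) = (s - 4)*(s - 3)*(s^2 - 2*s - 8) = (s - 4)^2*(s - 3)*(s + 2)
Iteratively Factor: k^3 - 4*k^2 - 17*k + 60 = (k + 4)*(k^2 - 8*k + 15) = (k - 5)*(k + 4)*(k - 3)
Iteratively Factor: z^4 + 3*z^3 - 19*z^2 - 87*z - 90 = (z + 3)*(z^3 - 19*z - 30) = (z + 2)*(z + 3)*(z^2 - 2*z - 15) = (z - 5)*(z + 2)*(z + 3)*(z + 3)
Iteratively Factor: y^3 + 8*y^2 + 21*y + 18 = (y + 3)*(y^2 + 5*y + 6) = (y + 2)*(y + 3)*(y + 3)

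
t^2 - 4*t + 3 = (t - 3)*(t - 1)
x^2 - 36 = (x - 6)*(x + 6)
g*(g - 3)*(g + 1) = g^3 - 2*g^2 - 3*g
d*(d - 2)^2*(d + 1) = d^4 - 3*d^3 + 4*d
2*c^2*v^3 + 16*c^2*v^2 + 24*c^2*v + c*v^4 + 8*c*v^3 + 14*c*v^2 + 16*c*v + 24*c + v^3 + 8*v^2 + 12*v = (2*c + v)*(v + 2)*(v + 6)*(c*v + 1)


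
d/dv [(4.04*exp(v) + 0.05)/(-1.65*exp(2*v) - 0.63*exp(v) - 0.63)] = (6.666*exp(2*v) + 0.165*exp(v) - 2.5137)*exp(v)/(2.7225*exp(4*v) + 2.079*exp(3*v) + 2.4759*exp(2*v) + 0.7938*exp(v) + 0.3969)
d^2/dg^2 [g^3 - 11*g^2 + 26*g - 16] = 6*g - 22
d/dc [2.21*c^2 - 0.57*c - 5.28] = 4.42*c - 0.57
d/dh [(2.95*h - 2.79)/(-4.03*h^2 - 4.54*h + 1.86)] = (11.8885*h^2 - 22.4874*h - 7.1796)/(16.2409*h^4 + 36.5924*h^3 + 5.62*h^2 - 16.8888*h + 3.4596)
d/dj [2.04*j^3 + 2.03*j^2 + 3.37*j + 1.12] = 6.12*j^2 + 4.06*j + 3.37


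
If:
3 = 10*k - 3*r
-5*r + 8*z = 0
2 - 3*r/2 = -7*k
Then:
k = -7/4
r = -41/6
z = -205/48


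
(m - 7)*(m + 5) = m^2 - 2*m - 35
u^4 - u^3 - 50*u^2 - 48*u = u*(u - 8)*(u + 1)*(u + 6)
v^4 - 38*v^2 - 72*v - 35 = (v - 7)*(v + 1)^2*(v + 5)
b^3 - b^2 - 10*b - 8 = (b - 4)*(b + 1)*(b + 2)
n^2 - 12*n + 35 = (n - 7)*(n - 5)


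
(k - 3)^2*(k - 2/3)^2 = k^4 - 22*k^3/3 + 157*k^2/9 - 44*k/3 + 4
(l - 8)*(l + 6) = l^2 - 2*l - 48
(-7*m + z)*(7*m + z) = -49*m^2 + z^2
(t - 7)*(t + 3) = t^2 - 4*t - 21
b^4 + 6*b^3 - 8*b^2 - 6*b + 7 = (b - 1)^2*(b + 1)*(b + 7)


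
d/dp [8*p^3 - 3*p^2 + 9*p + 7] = 24*p^2 - 6*p + 9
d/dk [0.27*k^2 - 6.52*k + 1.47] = 0.54*k - 6.52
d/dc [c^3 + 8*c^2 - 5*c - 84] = 3*c^2 + 16*c - 5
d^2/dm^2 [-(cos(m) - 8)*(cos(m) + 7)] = -cos(m) + 2*cos(2*m)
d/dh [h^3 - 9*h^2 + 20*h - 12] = 3*h^2 - 18*h + 20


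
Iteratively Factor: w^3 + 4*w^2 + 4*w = (w + 2)*(w^2 + 2*w) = w*(w + 2)*(w + 2)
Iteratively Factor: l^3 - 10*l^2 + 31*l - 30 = (l - 2)*(l^2 - 8*l + 15) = (l - 3)*(l - 2)*(l - 5)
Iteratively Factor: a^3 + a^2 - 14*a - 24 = (a + 3)*(a^2 - 2*a - 8) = (a + 2)*(a + 3)*(a - 4)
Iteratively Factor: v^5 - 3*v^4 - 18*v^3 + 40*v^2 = (v - 2)*(v^4 - v^3 - 20*v^2) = (v - 5)*(v - 2)*(v^3 + 4*v^2) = v*(v - 5)*(v - 2)*(v^2 + 4*v) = v^2*(v - 5)*(v - 2)*(v + 4)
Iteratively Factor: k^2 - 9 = (k + 3)*(k - 3)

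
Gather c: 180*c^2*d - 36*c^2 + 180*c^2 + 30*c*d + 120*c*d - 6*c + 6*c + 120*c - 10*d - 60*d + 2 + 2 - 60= c^2*(180*d + 144) + c*(150*d + 120) - 70*d - 56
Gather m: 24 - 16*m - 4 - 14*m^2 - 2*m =-14*m^2 - 18*m + 20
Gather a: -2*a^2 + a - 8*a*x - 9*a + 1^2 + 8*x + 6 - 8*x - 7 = -2*a^2 + a*(-8*x - 8)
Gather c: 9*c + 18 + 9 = 9*c + 27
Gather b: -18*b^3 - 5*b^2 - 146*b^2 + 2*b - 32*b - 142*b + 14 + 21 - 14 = -18*b^3 - 151*b^2 - 172*b + 21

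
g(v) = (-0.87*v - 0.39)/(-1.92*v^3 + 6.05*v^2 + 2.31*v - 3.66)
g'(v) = (-0.87*v - 0.39)*(5.76*v^2 - 12.1*v - 2.31)/(-1.92*v^3 + 6.05*v^2 + 2.31*v - 3.66)^2 - 0.87/(-1.92*v^3 + 6.05*v^2 + 2.31*v - 3.66)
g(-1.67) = 0.06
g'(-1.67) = 0.06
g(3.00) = -0.51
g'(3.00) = -1.30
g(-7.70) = 0.01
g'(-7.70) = 0.00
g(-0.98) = 0.27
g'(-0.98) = 1.92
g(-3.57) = 0.02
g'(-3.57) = 0.01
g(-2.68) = 0.03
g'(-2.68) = 0.02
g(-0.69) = -0.12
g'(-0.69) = 1.11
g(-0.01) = 0.10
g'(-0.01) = 0.30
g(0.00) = 0.11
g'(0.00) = 0.30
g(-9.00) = 0.00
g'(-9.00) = 0.00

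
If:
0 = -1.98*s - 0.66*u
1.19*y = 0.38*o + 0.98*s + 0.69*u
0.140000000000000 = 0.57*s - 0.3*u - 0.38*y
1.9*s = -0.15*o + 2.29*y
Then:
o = 0.98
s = 0.14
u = -0.43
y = 0.18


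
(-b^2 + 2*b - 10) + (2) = -b^2 + 2*b - 8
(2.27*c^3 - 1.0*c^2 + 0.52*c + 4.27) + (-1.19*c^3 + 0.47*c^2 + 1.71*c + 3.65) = 1.08*c^3 - 0.53*c^2 + 2.23*c + 7.92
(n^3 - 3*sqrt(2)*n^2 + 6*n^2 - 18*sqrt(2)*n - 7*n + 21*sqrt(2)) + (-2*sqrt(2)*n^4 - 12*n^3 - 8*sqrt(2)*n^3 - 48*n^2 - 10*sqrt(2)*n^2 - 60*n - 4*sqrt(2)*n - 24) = -2*sqrt(2)*n^4 - 8*sqrt(2)*n^3 - 11*n^3 - 42*n^2 - 13*sqrt(2)*n^2 - 67*n - 22*sqrt(2)*n - 24 + 21*sqrt(2)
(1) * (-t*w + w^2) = -t*w + w^2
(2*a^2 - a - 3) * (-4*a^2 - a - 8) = -8*a^4 + 2*a^3 - 3*a^2 + 11*a + 24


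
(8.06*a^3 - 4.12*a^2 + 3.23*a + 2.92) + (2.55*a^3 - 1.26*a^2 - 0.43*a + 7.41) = 10.61*a^3 - 5.38*a^2 + 2.8*a + 10.33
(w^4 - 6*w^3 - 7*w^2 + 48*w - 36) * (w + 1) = w^5 - 5*w^4 - 13*w^3 + 41*w^2 + 12*w - 36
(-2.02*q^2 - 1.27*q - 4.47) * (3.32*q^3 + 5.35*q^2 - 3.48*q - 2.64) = -6.7064*q^5 - 15.0234*q^4 - 14.6053*q^3 - 14.1621*q^2 + 18.9084*q + 11.8008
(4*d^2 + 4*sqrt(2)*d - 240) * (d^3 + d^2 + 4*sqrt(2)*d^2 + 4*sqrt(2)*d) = 4*d^5 + 4*d^4 + 20*sqrt(2)*d^4 - 208*d^3 + 20*sqrt(2)*d^3 - 960*sqrt(2)*d^2 - 208*d^2 - 960*sqrt(2)*d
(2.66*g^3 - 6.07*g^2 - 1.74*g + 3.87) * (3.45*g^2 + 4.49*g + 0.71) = 9.177*g^5 - 8.9981*g^4 - 31.3687*g^3 + 1.2292*g^2 + 16.1409*g + 2.7477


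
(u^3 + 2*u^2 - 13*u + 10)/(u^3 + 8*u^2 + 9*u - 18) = (u^2 + 3*u - 10)/(u^2 + 9*u + 18)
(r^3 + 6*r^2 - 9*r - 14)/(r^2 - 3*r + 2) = (r^2 + 8*r + 7)/(r - 1)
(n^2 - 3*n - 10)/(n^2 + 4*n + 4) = (n - 5)/(n + 2)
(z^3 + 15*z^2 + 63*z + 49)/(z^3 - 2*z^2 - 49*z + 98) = (z^2 + 8*z + 7)/(z^2 - 9*z + 14)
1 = 1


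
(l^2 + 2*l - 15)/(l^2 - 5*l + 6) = (l + 5)/(l - 2)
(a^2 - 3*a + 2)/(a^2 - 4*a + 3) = (a - 2)/(a - 3)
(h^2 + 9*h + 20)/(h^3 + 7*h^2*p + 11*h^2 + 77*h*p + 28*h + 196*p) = (h + 5)/(h^2 + 7*h*p + 7*h + 49*p)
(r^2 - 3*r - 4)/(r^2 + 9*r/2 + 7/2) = 2*(r - 4)/(2*r + 7)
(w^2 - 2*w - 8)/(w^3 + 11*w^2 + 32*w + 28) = (w - 4)/(w^2 + 9*w + 14)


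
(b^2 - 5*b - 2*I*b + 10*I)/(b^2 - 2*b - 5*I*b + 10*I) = (b^2 - 5*b - 2*I*b + 10*I)/(b^2 - 2*b - 5*I*b + 10*I)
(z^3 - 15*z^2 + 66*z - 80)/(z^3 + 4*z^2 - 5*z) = (z^3 - 15*z^2 + 66*z - 80)/(z*(z^2 + 4*z - 5))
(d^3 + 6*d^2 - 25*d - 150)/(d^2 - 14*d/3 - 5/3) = 3*(d^2 + 11*d + 30)/(3*d + 1)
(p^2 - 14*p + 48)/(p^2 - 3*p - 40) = (p - 6)/(p + 5)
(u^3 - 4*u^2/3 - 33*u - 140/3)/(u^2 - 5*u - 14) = (3*u^2 + 17*u + 20)/(3*(u + 2))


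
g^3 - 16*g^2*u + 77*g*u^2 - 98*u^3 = (g - 7*u)^2*(g - 2*u)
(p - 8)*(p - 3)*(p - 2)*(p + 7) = p^4 - 6*p^3 - 45*p^2 + 274*p - 336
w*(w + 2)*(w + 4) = w^3 + 6*w^2 + 8*w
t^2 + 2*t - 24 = (t - 4)*(t + 6)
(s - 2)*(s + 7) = s^2 + 5*s - 14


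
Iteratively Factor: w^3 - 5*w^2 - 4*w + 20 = (w - 5)*(w^2 - 4) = (w - 5)*(w + 2)*(w - 2)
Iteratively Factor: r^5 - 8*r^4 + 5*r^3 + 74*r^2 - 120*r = (r - 5)*(r^4 - 3*r^3 - 10*r^2 + 24*r) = (r - 5)*(r - 4)*(r^3 + r^2 - 6*r) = (r - 5)*(r - 4)*(r - 2)*(r^2 + 3*r) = (r - 5)*(r - 4)*(r - 2)*(r + 3)*(r)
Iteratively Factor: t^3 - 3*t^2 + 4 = (t - 2)*(t^2 - t - 2) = (t - 2)^2*(t + 1)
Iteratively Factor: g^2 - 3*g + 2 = (g - 2)*(g - 1)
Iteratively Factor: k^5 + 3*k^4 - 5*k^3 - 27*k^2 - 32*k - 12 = (k - 3)*(k^4 + 6*k^3 + 13*k^2 + 12*k + 4) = (k - 3)*(k + 2)*(k^3 + 4*k^2 + 5*k + 2) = (k - 3)*(k + 1)*(k + 2)*(k^2 + 3*k + 2) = (k - 3)*(k + 1)^2*(k + 2)*(k + 2)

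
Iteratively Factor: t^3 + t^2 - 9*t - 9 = (t - 3)*(t^2 + 4*t + 3) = (t - 3)*(t + 3)*(t + 1)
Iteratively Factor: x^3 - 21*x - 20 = (x + 1)*(x^2 - x - 20) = (x + 1)*(x + 4)*(x - 5)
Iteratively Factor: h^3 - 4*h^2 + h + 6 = (h - 2)*(h^2 - 2*h - 3) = (h - 3)*(h - 2)*(h + 1)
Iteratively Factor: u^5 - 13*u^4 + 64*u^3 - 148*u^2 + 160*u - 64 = (u - 4)*(u^4 - 9*u^3 + 28*u^2 - 36*u + 16) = (u - 4)*(u - 2)*(u^3 - 7*u^2 + 14*u - 8) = (u - 4)*(u - 2)^2*(u^2 - 5*u + 4) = (u - 4)*(u - 2)^2*(u - 1)*(u - 4)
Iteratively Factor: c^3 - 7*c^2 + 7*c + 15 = (c + 1)*(c^2 - 8*c + 15) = (c - 3)*(c + 1)*(c - 5)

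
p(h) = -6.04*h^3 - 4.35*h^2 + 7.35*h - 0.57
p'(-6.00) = -592.77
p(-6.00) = 1103.37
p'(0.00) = 7.35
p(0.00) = -0.57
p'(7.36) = -1038.24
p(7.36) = -2590.19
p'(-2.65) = -96.84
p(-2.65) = 61.81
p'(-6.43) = -685.88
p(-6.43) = 1378.04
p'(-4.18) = -272.88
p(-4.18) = 333.83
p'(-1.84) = -37.99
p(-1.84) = 8.80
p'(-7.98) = -1077.11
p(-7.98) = 2733.11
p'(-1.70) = -30.23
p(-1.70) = 4.04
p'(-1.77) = -34.02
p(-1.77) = 6.29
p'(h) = -18.12*h^2 - 8.7*h + 7.35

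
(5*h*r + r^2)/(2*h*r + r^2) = (5*h + r)/(2*h + r)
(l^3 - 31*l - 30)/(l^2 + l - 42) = (l^2 + 6*l + 5)/(l + 7)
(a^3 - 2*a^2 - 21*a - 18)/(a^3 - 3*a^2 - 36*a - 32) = (a^2 - 3*a - 18)/(a^2 - 4*a - 32)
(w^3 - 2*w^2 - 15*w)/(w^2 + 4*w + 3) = w*(w - 5)/(w + 1)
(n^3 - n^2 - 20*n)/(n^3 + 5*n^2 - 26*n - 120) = n/(n + 6)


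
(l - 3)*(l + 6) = l^2 + 3*l - 18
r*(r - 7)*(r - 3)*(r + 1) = r^4 - 9*r^3 + 11*r^2 + 21*r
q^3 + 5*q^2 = q^2*(q + 5)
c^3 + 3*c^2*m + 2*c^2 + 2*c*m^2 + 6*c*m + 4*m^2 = (c + 2)*(c + m)*(c + 2*m)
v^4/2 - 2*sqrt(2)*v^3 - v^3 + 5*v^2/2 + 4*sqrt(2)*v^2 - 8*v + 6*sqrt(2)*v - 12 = (v/2 + 1/2)*(v - 3)*(v - 2*sqrt(2))^2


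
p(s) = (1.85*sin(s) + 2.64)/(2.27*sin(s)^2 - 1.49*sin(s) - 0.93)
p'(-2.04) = -0.89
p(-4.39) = -14.60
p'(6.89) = -4.53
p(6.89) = -3.55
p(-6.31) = -2.92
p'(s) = (-4.54*sin(s)*cos(s) + 1.49*cos(s))*(1.85*sin(s) + 2.64)/(2.27*sin(s)^2 - 1.49*sin(s) - 0.93)^2 + 1.85*cos(s)/(2.27*sin(s)^2 - 1.49*sin(s) - 0.93) = (-4.1995*sin(s)^2 - 11.9856*sin(s) + 2.2131)*cos(s)/(5.1529*sin(s)^4 - 6.7646*sin(s)^3 - 2.0021*sin(s)^2 + 2.7714*sin(s) + 0.8649)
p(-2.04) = 0.45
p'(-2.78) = -392.82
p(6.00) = -6.31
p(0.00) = -2.84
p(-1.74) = 0.30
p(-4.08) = -6.31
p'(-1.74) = -0.22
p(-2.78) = -16.71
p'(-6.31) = 3.21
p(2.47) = -3.88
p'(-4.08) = 14.04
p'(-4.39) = 45.19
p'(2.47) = 5.62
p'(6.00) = 44.40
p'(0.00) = 2.56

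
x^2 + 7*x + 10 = (x + 2)*(x + 5)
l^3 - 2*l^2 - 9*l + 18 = (l - 3)*(l - 2)*(l + 3)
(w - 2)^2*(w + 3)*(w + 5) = w^4 + 4*w^3 - 13*w^2 - 28*w + 60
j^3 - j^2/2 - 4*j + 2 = (j - 2)*(j - 1/2)*(j + 2)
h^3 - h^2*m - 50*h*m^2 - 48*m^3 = (h - 8*m)*(h + m)*(h + 6*m)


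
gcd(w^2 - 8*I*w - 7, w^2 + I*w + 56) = w - 7*I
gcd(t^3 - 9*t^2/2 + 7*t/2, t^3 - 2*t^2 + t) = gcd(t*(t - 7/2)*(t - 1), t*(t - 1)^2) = t^2 - t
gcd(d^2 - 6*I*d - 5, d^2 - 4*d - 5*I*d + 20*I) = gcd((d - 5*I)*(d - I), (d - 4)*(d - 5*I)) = d - 5*I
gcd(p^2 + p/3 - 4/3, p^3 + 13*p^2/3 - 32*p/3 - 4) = 1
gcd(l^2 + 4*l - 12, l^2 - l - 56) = 1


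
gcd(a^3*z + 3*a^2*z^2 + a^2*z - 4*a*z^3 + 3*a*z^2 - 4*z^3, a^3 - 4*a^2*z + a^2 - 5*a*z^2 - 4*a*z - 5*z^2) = a + 1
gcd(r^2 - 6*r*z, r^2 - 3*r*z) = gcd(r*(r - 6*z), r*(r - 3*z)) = r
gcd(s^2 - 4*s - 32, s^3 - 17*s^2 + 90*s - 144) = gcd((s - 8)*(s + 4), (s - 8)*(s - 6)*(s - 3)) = s - 8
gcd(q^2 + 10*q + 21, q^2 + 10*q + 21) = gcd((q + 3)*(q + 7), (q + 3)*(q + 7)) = q^2 + 10*q + 21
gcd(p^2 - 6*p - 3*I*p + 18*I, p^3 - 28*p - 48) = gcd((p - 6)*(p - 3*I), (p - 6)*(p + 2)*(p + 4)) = p - 6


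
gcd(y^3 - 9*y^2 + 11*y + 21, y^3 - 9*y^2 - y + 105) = y - 7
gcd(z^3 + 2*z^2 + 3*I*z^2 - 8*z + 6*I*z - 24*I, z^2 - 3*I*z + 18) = z + 3*I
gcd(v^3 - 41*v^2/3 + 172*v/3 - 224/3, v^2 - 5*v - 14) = v - 7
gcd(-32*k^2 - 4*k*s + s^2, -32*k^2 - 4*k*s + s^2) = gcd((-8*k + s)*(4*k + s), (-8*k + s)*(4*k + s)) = -32*k^2 - 4*k*s + s^2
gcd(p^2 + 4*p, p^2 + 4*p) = p^2 + 4*p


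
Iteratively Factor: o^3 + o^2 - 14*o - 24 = (o - 4)*(o^2 + 5*o + 6) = (o - 4)*(o + 3)*(o + 2)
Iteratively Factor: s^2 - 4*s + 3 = (s - 3)*(s - 1)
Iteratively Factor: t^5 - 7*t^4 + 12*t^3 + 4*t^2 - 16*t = (t - 4)*(t^4 - 3*t^3 + 4*t) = t*(t - 4)*(t^3 - 3*t^2 + 4) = t*(t - 4)*(t - 2)*(t^2 - t - 2) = t*(t - 4)*(t - 2)^2*(t + 1)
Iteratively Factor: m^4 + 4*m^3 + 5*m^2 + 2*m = (m + 1)*(m^3 + 3*m^2 + 2*m) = (m + 1)^2*(m^2 + 2*m) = m*(m + 1)^2*(m + 2)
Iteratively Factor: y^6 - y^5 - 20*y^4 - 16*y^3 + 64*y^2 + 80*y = (y - 5)*(y^5 + 4*y^4 - 16*y^2 - 16*y) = (y - 5)*(y + 2)*(y^4 + 2*y^3 - 4*y^2 - 8*y) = (y - 5)*(y + 2)^2*(y^3 - 4*y) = y*(y - 5)*(y + 2)^2*(y^2 - 4) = y*(y - 5)*(y - 2)*(y + 2)^2*(y + 2)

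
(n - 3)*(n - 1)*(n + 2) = n^3 - 2*n^2 - 5*n + 6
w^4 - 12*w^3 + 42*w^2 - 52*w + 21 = (w - 7)*(w - 3)*(w - 1)^2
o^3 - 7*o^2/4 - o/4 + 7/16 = (o - 7/4)*(o - 1/2)*(o + 1/2)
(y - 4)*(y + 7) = y^2 + 3*y - 28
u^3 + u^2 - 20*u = u*(u - 4)*(u + 5)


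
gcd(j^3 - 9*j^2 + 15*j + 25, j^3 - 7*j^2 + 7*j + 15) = j^2 - 4*j - 5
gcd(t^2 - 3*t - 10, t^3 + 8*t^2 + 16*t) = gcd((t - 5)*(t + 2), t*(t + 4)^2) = 1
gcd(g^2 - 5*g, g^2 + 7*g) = g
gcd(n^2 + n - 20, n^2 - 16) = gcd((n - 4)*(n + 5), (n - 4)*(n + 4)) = n - 4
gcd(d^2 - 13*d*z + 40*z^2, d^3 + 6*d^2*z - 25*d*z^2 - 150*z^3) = -d + 5*z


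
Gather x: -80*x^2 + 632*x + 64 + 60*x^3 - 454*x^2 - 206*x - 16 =60*x^3 - 534*x^2 + 426*x + 48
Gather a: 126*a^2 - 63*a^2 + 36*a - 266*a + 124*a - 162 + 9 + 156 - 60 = 63*a^2 - 106*a - 57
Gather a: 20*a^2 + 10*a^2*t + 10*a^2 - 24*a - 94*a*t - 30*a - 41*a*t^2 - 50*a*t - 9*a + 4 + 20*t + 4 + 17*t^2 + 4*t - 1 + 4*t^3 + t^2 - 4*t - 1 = a^2*(10*t + 30) + a*(-41*t^2 - 144*t - 63) + 4*t^3 + 18*t^2 + 20*t + 6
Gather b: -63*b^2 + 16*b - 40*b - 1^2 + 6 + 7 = -63*b^2 - 24*b + 12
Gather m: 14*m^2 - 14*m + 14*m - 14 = 14*m^2 - 14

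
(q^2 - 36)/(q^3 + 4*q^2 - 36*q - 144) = 1/(q + 4)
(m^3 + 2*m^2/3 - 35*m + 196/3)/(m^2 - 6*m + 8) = (3*m^2 + 14*m - 49)/(3*(m - 2))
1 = 1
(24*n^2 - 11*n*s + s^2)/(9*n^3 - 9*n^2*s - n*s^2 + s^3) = (-8*n + s)/(-3*n^2 + 2*n*s + s^2)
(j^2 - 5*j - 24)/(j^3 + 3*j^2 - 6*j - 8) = (j^2 - 5*j - 24)/(j^3 + 3*j^2 - 6*j - 8)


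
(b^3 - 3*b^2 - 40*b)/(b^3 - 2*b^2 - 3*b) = (-b^2 + 3*b + 40)/(-b^2 + 2*b + 3)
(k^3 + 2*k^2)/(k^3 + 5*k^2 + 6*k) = k/(k + 3)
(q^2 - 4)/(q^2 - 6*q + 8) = (q + 2)/(q - 4)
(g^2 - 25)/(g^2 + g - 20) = (g - 5)/(g - 4)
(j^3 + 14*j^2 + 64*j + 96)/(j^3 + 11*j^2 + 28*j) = (j^2 + 10*j + 24)/(j*(j + 7))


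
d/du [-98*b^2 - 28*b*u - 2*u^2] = -28*b - 4*u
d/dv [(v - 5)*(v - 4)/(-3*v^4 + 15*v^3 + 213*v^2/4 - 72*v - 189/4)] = 4*(8*v^5 - 128*v^4 + 680*v^3 - 657*v^2 - 2966*v + 2487)/(3*(16*v^8 - 160*v^7 - 168*v^6 + 3608*v^5 + 1705*v^4 - 16152*v^3 + 270*v^2 + 12096*v + 3969))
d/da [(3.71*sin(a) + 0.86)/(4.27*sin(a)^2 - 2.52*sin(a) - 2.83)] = (-7.3444*sin(a) + 7.92085*cos(2*a) - 16.25295)*cos(a)/(-4.27*sin(a)^2 + 2.52*sin(a) + 2.83)^2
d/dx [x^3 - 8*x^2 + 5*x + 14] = 3*x^2 - 16*x + 5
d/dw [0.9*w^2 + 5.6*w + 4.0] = 1.8*w + 5.6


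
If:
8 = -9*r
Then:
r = -8/9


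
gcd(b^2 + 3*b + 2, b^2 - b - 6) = b + 2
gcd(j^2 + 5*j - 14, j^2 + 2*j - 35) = j + 7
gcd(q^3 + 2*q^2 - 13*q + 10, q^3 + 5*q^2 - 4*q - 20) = q^2 + 3*q - 10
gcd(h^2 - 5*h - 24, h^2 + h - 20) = 1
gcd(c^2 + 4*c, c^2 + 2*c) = c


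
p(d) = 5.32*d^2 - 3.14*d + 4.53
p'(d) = 10.64*d - 3.14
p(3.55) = 60.43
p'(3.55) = 34.63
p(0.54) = 4.39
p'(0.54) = 2.61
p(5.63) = 155.48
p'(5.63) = 56.76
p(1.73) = 15.02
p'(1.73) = 15.27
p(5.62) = 154.91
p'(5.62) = 56.66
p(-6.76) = 268.87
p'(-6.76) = -75.07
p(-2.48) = 45.04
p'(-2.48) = -29.53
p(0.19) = 4.13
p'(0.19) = -1.12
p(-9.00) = 463.71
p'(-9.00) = -98.90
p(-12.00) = 808.29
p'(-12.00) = -130.82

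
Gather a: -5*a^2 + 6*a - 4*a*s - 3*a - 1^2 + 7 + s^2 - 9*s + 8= -5*a^2 + a*(3 - 4*s) + s^2 - 9*s + 14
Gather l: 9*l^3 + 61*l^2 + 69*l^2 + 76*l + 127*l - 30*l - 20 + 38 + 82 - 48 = 9*l^3 + 130*l^2 + 173*l + 52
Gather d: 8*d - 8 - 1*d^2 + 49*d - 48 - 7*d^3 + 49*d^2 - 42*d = -7*d^3 + 48*d^2 + 15*d - 56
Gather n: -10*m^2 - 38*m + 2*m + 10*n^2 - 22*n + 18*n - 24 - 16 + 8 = -10*m^2 - 36*m + 10*n^2 - 4*n - 32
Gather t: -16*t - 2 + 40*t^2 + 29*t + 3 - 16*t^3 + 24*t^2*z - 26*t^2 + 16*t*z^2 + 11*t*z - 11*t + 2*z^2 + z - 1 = -16*t^3 + t^2*(24*z + 14) + t*(16*z^2 + 11*z + 2) + 2*z^2 + z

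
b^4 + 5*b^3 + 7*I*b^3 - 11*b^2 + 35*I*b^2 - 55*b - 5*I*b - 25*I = (b + 5)*(b + I)^2*(b + 5*I)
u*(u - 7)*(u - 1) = u^3 - 8*u^2 + 7*u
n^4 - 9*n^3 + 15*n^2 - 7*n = n*(n - 7)*(n - 1)^2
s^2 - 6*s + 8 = (s - 4)*(s - 2)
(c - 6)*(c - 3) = c^2 - 9*c + 18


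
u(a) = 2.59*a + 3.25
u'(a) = 2.59000000000000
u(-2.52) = -3.28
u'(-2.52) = 2.59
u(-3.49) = -5.79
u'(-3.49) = 2.59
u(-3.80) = -6.59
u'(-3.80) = 2.59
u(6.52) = 20.14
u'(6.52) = 2.59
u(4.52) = 14.96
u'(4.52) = 2.59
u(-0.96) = 0.76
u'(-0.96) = 2.59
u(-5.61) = -11.28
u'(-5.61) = 2.59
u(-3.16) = -4.93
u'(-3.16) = 2.59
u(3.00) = 11.02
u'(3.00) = 2.59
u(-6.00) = -12.29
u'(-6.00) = 2.59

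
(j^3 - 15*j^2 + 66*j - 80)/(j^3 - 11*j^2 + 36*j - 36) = (j^2 - 13*j + 40)/(j^2 - 9*j + 18)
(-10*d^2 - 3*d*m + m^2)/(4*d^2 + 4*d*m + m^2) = (-5*d + m)/(2*d + m)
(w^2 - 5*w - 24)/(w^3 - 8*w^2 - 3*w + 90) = (w - 8)/(w^2 - 11*w + 30)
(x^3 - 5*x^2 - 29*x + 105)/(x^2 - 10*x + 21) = x + 5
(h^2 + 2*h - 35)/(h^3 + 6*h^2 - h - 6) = (h^2 + 2*h - 35)/(h^3 + 6*h^2 - h - 6)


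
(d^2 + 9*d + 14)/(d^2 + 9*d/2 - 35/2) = 2*(d + 2)/(2*d - 5)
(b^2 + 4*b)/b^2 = (b + 4)/b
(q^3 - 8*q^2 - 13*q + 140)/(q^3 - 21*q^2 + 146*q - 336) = (q^2 - q - 20)/(q^2 - 14*q + 48)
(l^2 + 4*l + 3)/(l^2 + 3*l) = (l + 1)/l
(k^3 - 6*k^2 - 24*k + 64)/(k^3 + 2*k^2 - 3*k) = (k^3 - 6*k^2 - 24*k + 64)/(k*(k^2 + 2*k - 3))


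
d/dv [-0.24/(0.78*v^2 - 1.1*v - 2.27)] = (0.3744*v - 0.264)/(-0.78*v^2 + 1.1*v + 2.27)^2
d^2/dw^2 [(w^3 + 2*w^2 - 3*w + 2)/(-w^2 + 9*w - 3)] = 186*(-w^3 + w^2 - 1)/(w^6 - 27*w^5 + 252*w^4 - 891*w^3 + 756*w^2 - 243*w + 27)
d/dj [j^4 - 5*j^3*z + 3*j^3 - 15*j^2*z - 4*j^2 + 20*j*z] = 4*j^3 - 15*j^2*z + 9*j^2 - 30*j*z - 8*j + 20*z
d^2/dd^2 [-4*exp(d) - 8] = -4*exp(d)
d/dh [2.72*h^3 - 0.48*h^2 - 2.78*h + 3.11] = 8.16*h^2 - 0.96*h - 2.78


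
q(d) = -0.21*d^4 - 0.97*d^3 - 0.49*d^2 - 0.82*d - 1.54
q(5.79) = -447.01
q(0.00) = -1.54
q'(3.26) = -64.04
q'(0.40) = -1.73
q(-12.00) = -2740.66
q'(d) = -0.84*d^3 - 2.91*d^2 - 0.98*d - 0.82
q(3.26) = -66.75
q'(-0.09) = -0.75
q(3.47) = -81.26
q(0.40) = -2.01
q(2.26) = -22.57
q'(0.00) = -0.82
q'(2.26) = -27.59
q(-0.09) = -1.47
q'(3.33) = -67.37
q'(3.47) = -74.36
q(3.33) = -71.34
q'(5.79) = -267.10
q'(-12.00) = 1043.42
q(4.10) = -139.33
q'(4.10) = -111.65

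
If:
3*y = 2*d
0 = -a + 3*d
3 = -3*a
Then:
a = -1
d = -1/3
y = -2/9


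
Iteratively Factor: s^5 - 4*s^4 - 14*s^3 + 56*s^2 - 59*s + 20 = (s - 5)*(s^4 + s^3 - 9*s^2 + 11*s - 4) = (s - 5)*(s + 4)*(s^3 - 3*s^2 + 3*s - 1) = (s - 5)*(s - 1)*(s + 4)*(s^2 - 2*s + 1) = (s - 5)*(s - 1)^2*(s + 4)*(s - 1)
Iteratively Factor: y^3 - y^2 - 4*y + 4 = (y - 1)*(y^2 - 4) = (y - 2)*(y - 1)*(y + 2)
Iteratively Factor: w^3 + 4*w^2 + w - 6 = (w + 2)*(w^2 + 2*w - 3) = (w - 1)*(w + 2)*(w + 3)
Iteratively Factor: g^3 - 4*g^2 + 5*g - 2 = (g - 2)*(g^2 - 2*g + 1) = (g - 2)*(g - 1)*(g - 1)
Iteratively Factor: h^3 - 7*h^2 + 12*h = (h - 4)*(h^2 - 3*h) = h*(h - 4)*(h - 3)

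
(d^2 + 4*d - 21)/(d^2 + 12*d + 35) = (d - 3)/(d + 5)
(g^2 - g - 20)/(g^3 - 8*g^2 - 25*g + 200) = (g + 4)/(g^2 - 3*g - 40)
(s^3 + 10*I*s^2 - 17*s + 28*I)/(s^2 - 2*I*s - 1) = (s^2 + 11*I*s - 28)/(s - I)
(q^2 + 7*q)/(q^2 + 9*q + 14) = q/(q + 2)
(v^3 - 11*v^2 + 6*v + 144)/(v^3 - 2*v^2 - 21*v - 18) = (v - 8)/(v + 1)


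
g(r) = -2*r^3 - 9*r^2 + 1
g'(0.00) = 0.00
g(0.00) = 1.00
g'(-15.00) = -1080.00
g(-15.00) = 4726.00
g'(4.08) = -173.32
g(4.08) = -284.65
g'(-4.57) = -43.05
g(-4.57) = 3.92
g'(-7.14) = -177.36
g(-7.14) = 270.17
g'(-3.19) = -3.64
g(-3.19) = -25.66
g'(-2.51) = 7.38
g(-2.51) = -24.07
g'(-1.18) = 12.89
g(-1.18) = -8.25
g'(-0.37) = 5.84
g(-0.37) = -0.13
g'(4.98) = -238.44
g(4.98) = -469.22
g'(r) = -6*r^2 - 18*r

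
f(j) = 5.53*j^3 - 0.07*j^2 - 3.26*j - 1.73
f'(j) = 16.59*j^2 - 0.14*j - 3.26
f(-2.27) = -59.38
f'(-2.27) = 82.54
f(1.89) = 29.19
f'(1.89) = 55.74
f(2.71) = 98.98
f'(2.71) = 118.20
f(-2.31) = -62.74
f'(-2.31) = 85.59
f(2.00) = 35.71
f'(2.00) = 62.82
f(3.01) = 138.63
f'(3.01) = 146.63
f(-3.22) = -176.58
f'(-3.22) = 169.20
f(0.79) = -1.62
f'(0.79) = 6.98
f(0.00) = -1.73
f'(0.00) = -3.26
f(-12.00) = -9528.53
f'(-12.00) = 2387.38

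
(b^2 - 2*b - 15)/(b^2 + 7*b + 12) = (b - 5)/(b + 4)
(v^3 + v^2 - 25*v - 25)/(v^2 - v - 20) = (v^2 + 6*v + 5)/(v + 4)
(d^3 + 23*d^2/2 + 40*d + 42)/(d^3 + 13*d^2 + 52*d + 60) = (d + 7/2)/(d + 5)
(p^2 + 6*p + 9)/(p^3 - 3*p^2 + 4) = (p^2 + 6*p + 9)/(p^3 - 3*p^2 + 4)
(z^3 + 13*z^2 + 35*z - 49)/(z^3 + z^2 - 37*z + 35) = (z + 7)/(z - 5)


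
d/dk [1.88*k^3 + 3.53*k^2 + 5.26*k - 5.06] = 5.64*k^2 + 7.06*k + 5.26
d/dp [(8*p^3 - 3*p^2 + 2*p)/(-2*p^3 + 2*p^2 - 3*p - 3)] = (10*p^4 - 40*p^3 - 67*p^2 + 18*p - 6)/(4*p^6 - 8*p^5 + 16*p^4 - 3*p^2 + 18*p + 9)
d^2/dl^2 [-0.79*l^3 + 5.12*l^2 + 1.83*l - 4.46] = 10.24 - 4.74*l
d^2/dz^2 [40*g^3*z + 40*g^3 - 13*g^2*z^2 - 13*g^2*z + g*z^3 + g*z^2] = 2*g*(-13*g + 3*z + 1)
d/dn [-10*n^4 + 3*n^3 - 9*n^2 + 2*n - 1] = -40*n^3 + 9*n^2 - 18*n + 2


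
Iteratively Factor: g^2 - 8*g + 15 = (g - 5)*(g - 3)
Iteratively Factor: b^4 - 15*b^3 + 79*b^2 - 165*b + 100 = (b - 1)*(b^3 - 14*b^2 + 65*b - 100) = (b - 4)*(b - 1)*(b^2 - 10*b + 25) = (b - 5)*(b - 4)*(b - 1)*(b - 5)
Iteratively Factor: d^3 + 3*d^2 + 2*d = (d + 2)*(d^2 + d) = d*(d + 2)*(d + 1)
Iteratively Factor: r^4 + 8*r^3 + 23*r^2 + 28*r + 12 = (r + 1)*(r^3 + 7*r^2 + 16*r + 12) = (r + 1)*(r + 2)*(r^2 + 5*r + 6) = (r + 1)*(r + 2)^2*(r + 3)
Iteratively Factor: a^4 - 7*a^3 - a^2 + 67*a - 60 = (a - 4)*(a^3 - 3*a^2 - 13*a + 15) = (a - 5)*(a - 4)*(a^2 + 2*a - 3) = (a - 5)*(a - 4)*(a + 3)*(a - 1)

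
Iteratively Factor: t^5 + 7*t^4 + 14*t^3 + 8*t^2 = (t)*(t^4 + 7*t^3 + 14*t^2 + 8*t) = t^2*(t^3 + 7*t^2 + 14*t + 8) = t^2*(t + 1)*(t^2 + 6*t + 8) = t^2*(t + 1)*(t + 4)*(t + 2)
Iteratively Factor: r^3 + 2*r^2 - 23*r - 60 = (r + 3)*(r^2 - r - 20) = (r + 3)*(r + 4)*(r - 5)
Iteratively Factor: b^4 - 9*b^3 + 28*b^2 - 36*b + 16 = (b - 4)*(b^3 - 5*b^2 + 8*b - 4) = (b - 4)*(b - 2)*(b^2 - 3*b + 2) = (b - 4)*(b - 2)*(b - 1)*(b - 2)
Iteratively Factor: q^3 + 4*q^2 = (q)*(q^2 + 4*q) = q*(q + 4)*(q)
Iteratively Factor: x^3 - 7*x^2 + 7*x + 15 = (x - 5)*(x^2 - 2*x - 3) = (x - 5)*(x - 3)*(x + 1)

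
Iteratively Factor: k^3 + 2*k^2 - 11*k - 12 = (k + 1)*(k^2 + k - 12) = (k - 3)*(k + 1)*(k + 4)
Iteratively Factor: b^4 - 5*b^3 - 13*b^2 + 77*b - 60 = (b - 1)*(b^3 - 4*b^2 - 17*b + 60) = (b - 3)*(b - 1)*(b^2 - b - 20) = (b - 5)*(b - 3)*(b - 1)*(b + 4)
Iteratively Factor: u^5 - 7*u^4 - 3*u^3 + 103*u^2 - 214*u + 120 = (u + 4)*(u^4 - 11*u^3 + 41*u^2 - 61*u + 30) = (u - 2)*(u + 4)*(u^3 - 9*u^2 + 23*u - 15) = (u - 5)*(u - 2)*(u + 4)*(u^2 - 4*u + 3) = (u - 5)*(u - 3)*(u - 2)*(u + 4)*(u - 1)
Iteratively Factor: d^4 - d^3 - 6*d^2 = (d)*(d^3 - d^2 - 6*d) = d*(d - 3)*(d^2 + 2*d) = d*(d - 3)*(d + 2)*(d)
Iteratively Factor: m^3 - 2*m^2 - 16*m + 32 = (m - 2)*(m^2 - 16) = (m - 4)*(m - 2)*(m + 4)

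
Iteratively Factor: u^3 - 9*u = (u)*(u^2 - 9) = u*(u + 3)*(u - 3)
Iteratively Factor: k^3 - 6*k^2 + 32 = (k + 2)*(k^2 - 8*k + 16) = (k - 4)*(k + 2)*(k - 4)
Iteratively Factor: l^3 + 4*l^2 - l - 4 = (l - 1)*(l^2 + 5*l + 4) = (l - 1)*(l + 1)*(l + 4)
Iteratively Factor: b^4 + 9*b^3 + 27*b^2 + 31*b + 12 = (b + 3)*(b^3 + 6*b^2 + 9*b + 4) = (b + 3)*(b + 4)*(b^2 + 2*b + 1) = (b + 1)*(b + 3)*(b + 4)*(b + 1)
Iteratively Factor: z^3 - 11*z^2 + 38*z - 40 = (z - 2)*(z^2 - 9*z + 20) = (z - 5)*(z - 2)*(z - 4)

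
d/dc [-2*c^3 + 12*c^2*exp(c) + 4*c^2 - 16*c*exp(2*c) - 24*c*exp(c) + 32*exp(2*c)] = 12*c^2*exp(c) - 6*c^2 - 32*c*exp(2*c) + 8*c + 48*exp(2*c) - 24*exp(c)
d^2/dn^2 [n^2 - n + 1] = 2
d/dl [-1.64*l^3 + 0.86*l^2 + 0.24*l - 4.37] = -4.92*l^2 + 1.72*l + 0.24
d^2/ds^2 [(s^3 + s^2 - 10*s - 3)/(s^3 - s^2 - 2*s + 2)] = 2*(2*s^6 - 24*s^5 + 6*s^4 - 16*s^3 + 123*s^2 - 48*s - 54)/(s^9 - 3*s^8 - 3*s^7 + 17*s^6 - 6*s^5 - 30*s^4 + 28*s^3 + 12*s^2 - 24*s + 8)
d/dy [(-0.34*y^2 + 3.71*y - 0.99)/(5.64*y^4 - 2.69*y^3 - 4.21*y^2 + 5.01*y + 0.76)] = (3.8352*y^5 - 63.6878*y^4 + 42.2942*y^3 + 5.9264*y^2 - 8.8526*y + 7.7795)/(31.8096*y^8 - 30.3432*y^7 - 40.2527*y^6 + 79.1626*y^5 - 0.656899999999997*y^4 - 46.273*y^3 + 18.7009*y^2 + 7.6152*y + 0.5776)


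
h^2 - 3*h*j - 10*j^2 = (h - 5*j)*(h + 2*j)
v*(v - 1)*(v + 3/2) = v^3 + v^2/2 - 3*v/2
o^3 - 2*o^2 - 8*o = o*(o - 4)*(o + 2)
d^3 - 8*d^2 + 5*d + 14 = (d - 7)*(d - 2)*(d + 1)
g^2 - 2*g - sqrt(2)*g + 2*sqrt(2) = (g - 2)*(g - sqrt(2))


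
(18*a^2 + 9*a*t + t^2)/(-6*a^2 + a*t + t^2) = (6*a + t)/(-2*a + t)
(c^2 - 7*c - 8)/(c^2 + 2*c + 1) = (c - 8)/(c + 1)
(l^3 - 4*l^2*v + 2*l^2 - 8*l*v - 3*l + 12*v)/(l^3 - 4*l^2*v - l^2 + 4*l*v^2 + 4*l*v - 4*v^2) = (l^2 - 4*l*v + 3*l - 12*v)/(l^2 - 4*l*v + 4*v^2)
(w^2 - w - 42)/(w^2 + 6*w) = (w - 7)/w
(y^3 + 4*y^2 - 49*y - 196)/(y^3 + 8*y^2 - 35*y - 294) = (y^2 - 3*y - 28)/(y^2 + y - 42)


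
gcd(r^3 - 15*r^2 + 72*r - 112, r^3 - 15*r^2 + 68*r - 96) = r - 4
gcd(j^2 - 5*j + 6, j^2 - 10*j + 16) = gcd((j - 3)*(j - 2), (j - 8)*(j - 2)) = j - 2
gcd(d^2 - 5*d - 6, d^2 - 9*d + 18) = d - 6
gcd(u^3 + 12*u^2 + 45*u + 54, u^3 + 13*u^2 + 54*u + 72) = u^2 + 9*u + 18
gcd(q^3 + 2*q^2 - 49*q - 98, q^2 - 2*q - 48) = 1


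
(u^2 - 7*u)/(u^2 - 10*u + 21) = u/(u - 3)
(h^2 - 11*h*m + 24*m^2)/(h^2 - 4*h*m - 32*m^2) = (h - 3*m)/(h + 4*m)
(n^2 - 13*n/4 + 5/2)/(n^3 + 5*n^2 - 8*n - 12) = (n - 5/4)/(n^2 + 7*n + 6)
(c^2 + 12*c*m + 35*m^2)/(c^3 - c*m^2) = (c^2 + 12*c*m + 35*m^2)/(c*(c^2 - m^2))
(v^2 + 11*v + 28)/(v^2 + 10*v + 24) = (v + 7)/(v + 6)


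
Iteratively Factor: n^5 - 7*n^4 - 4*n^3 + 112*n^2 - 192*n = (n - 4)*(n^4 - 3*n^3 - 16*n^2 + 48*n) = (n - 4)^2*(n^3 + n^2 - 12*n) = (n - 4)^2*(n + 4)*(n^2 - 3*n) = (n - 4)^2*(n - 3)*(n + 4)*(n)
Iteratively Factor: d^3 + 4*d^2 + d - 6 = (d + 3)*(d^2 + d - 2) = (d + 2)*(d + 3)*(d - 1)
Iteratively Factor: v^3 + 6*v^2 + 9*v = (v)*(v^2 + 6*v + 9) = v*(v + 3)*(v + 3)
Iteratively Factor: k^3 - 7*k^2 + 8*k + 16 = (k + 1)*(k^2 - 8*k + 16) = (k - 4)*(k + 1)*(k - 4)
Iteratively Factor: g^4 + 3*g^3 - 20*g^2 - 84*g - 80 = (g + 2)*(g^3 + g^2 - 22*g - 40) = (g + 2)^2*(g^2 - g - 20) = (g - 5)*(g + 2)^2*(g + 4)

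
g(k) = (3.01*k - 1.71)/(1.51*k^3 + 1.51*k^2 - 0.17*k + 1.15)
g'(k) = (3.01*k - 1.71)*(-4.53*k^2 - 3.02*k + 0.17)/(1.51*k^3 + 1.51*k^2 - 0.17*k + 1.15)^2 + 3.01/(1.51*k^3 + 1.51*k^2 - 0.17*k + 1.15)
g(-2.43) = 0.81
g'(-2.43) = 1.12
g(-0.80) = -2.78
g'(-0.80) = 2.62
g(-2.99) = 0.42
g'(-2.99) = 0.41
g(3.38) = 0.11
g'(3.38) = -0.05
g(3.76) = 0.09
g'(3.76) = -0.04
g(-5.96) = 0.07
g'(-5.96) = 0.03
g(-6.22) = 0.07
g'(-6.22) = 0.02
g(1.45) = 0.31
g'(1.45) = -0.14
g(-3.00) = 0.42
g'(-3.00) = 0.40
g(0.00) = -1.49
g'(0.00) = 2.40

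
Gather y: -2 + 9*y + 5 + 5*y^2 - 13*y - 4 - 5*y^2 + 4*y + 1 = 0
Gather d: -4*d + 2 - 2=-4*d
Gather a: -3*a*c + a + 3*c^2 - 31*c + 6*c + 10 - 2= a*(1 - 3*c) + 3*c^2 - 25*c + 8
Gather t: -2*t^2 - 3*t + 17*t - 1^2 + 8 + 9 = -2*t^2 + 14*t + 16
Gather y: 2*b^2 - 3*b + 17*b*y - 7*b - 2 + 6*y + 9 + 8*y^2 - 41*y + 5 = 2*b^2 - 10*b + 8*y^2 + y*(17*b - 35) + 12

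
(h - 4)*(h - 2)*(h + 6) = h^3 - 28*h + 48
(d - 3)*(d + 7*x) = d^2 + 7*d*x - 3*d - 21*x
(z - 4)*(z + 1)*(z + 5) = z^3 + 2*z^2 - 19*z - 20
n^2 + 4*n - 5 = (n - 1)*(n + 5)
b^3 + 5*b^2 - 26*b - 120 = (b - 5)*(b + 4)*(b + 6)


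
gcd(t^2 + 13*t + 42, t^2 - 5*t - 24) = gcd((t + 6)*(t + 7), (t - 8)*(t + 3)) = 1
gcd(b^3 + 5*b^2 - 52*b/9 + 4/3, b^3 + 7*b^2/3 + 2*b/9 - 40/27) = b - 2/3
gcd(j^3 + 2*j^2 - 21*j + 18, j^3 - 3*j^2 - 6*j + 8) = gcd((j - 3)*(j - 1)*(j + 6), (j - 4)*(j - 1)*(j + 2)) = j - 1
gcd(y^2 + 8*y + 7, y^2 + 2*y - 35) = y + 7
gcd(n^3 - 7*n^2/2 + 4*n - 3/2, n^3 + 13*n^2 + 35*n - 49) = n - 1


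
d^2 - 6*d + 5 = (d - 5)*(d - 1)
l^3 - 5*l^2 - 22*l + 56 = (l - 7)*(l - 2)*(l + 4)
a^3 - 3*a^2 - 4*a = a*(a - 4)*(a + 1)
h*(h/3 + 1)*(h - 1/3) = h^3/3 + 8*h^2/9 - h/3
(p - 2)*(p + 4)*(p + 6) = p^3 + 8*p^2 + 4*p - 48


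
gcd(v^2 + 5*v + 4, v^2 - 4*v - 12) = 1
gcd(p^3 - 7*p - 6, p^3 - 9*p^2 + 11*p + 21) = p^2 - 2*p - 3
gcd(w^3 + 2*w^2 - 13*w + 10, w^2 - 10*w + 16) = w - 2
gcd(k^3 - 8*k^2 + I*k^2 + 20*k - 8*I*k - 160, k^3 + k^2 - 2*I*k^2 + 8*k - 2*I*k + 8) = k - 4*I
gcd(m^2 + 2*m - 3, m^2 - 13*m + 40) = 1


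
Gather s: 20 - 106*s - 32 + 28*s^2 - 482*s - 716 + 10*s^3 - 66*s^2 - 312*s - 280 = 10*s^3 - 38*s^2 - 900*s - 1008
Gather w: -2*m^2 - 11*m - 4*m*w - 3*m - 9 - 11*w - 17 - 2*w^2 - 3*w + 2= -2*m^2 - 14*m - 2*w^2 + w*(-4*m - 14) - 24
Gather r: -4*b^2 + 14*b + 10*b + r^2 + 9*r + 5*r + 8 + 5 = -4*b^2 + 24*b + r^2 + 14*r + 13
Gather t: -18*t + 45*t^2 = 45*t^2 - 18*t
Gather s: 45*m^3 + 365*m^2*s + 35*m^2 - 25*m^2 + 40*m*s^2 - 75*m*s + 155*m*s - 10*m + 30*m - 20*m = 45*m^3 + 10*m^2 + 40*m*s^2 + s*(365*m^2 + 80*m)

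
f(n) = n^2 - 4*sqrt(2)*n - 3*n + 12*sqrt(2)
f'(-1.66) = -11.98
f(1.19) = 8.09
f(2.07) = 3.34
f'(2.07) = -4.52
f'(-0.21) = -9.08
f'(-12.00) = -32.66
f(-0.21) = 18.83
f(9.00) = 20.06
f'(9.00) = 9.34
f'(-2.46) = -13.58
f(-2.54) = 45.41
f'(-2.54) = -13.74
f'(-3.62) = -15.90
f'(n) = 2*n - 4*sqrt(2) - 3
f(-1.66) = 34.10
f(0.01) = 16.88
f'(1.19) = -6.28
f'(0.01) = -8.64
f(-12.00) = 264.85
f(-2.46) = 44.32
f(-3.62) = 61.41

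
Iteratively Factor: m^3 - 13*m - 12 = (m + 1)*(m^2 - m - 12) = (m + 1)*(m + 3)*(m - 4)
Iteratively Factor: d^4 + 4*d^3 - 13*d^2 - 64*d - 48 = (d + 3)*(d^3 + d^2 - 16*d - 16) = (d + 1)*(d + 3)*(d^2 - 16) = (d - 4)*(d + 1)*(d + 3)*(d + 4)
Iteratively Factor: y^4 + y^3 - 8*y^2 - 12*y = (y + 2)*(y^3 - y^2 - 6*y) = y*(y + 2)*(y^2 - y - 6) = y*(y + 2)^2*(y - 3)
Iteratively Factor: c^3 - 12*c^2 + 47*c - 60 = (c - 4)*(c^2 - 8*c + 15) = (c - 4)*(c - 3)*(c - 5)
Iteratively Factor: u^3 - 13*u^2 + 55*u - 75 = (u - 3)*(u^2 - 10*u + 25) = (u - 5)*(u - 3)*(u - 5)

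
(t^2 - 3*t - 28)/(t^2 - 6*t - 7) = (t + 4)/(t + 1)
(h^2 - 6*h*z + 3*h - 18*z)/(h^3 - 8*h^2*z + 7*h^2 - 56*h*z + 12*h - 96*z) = (-h + 6*z)/(-h^2 + 8*h*z - 4*h + 32*z)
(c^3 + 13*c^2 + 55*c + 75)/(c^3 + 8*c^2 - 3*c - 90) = (c^2 + 8*c + 15)/(c^2 + 3*c - 18)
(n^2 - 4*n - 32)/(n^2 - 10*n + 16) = (n + 4)/(n - 2)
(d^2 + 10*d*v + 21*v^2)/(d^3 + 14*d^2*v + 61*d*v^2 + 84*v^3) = 1/(d + 4*v)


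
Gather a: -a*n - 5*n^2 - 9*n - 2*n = -a*n - 5*n^2 - 11*n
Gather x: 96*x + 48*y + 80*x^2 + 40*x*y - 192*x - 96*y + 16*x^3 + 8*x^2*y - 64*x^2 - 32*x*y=16*x^3 + x^2*(8*y + 16) + x*(8*y - 96) - 48*y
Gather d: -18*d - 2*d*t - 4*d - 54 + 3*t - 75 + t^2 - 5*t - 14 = d*(-2*t - 22) + t^2 - 2*t - 143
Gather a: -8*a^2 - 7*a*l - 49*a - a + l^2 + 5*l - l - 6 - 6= -8*a^2 + a*(-7*l - 50) + l^2 + 4*l - 12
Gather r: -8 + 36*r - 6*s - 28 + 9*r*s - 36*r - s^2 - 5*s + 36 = 9*r*s - s^2 - 11*s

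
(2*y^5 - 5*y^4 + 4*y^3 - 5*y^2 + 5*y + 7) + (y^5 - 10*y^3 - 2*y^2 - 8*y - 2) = 3*y^5 - 5*y^4 - 6*y^3 - 7*y^2 - 3*y + 5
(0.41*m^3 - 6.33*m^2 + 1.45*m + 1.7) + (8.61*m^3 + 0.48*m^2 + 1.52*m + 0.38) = 9.02*m^3 - 5.85*m^2 + 2.97*m + 2.08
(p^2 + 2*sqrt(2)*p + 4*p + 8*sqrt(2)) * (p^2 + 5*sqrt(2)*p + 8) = p^4 + 4*p^3 + 7*sqrt(2)*p^3 + 28*p^2 + 28*sqrt(2)*p^2 + 16*sqrt(2)*p + 112*p + 64*sqrt(2)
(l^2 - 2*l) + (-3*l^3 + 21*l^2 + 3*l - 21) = -3*l^3 + 22*l^2 + l - 21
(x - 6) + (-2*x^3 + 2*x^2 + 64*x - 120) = -2*x^3 + 2*x^2 + 65*x - 126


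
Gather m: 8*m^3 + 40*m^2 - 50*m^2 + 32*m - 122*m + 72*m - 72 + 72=8*m^3 - 10*m^2 - 18*m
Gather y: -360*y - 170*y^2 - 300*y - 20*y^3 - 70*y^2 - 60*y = -20*y^3 - 240*y^2 - 720*y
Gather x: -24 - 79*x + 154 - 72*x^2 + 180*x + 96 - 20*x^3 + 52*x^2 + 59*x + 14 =-20*x^3 - 20*x^2 + 160*x + 240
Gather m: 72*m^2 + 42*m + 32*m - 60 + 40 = 72*m^2 + 74*m - 20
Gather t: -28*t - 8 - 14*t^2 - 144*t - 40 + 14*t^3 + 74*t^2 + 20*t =14*t^3 + 60*t^2 - 152*t - 48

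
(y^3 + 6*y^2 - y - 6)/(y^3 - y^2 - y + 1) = (y + 6)/(y - 1)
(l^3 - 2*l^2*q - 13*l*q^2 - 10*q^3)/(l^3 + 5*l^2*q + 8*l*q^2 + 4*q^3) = (l - 5*q)/(l + 2*q)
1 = 1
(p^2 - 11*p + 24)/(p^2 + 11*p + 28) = (p^2 - 11*p + 24)/(p^2 + 11*p + 28)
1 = 1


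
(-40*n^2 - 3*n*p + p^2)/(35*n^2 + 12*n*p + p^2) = (-8*n + p)/(7*n + p)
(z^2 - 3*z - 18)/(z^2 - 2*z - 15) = (z - 6)/(z - 5)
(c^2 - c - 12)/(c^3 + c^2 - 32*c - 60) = (c^2 - c - 12)/(c^3 + c^2 - 32*c - 60)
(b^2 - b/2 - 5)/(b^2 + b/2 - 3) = (2*b - 5)/(2*b - 3)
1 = 1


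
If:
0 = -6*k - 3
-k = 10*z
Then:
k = -1/2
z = 1/20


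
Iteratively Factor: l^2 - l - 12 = (l + 3)*(l - 4)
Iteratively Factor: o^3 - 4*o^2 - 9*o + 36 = (o - 4)*(o^2 - 9) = (o - 4)*(o - 3)*(o + 3)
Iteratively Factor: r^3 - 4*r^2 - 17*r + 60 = (r + 4)*(r^2 - 8*r + 15) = (r - 3)*(r + 4)*(r - 5)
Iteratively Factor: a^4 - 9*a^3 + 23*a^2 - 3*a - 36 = (a - 4)*(a^3 - 5*a^2 + 3*a + 9) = (a - 4)*(a - 3)*(a^2 - 2*a - 3) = (a - 4)*(a - 3)*(a + 1)*(a - 3)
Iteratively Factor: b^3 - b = (b - 1)*(b^2 + b) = (b - 1)*(b + 1)*(b)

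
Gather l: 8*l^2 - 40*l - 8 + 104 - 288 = 8*l^2 - 40*l - 192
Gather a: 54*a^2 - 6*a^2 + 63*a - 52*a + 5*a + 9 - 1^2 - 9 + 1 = 48*a^2 + 16*a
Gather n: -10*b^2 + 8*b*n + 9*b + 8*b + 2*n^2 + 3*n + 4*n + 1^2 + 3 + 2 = -10*b^2 + 17*b + 2*n^2 + n*(8*b + 7) + 6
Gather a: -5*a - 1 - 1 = -5*a - 2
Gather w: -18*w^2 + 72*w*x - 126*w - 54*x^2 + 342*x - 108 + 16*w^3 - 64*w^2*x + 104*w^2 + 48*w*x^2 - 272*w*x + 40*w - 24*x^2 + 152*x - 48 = 16*w^3 + w^2*(86 - 64*x) + w*(48*x^2 - 200*x - 86) - 78*x^2 + 494*x - 156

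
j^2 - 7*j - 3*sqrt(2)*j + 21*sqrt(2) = (j - 7)*(j - 3*sqrt(2))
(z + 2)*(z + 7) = z^2 + 9*z + 14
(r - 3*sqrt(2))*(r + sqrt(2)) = r^2 - 2*sqrt(2)*r - 6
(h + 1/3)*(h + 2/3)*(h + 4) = h^3 + 5*h^2 + 38*h/9 + 8/9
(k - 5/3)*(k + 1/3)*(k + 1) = k^3 - k^2/3 - 17*k/9 - 5/9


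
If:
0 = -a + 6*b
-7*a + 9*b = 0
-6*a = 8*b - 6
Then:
No Solution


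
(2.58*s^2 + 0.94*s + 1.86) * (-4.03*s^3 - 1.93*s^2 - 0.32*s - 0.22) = -10.3974*s^5 - 8.7676*s^4 - 10.1356*s^3 - 4.4582*s^2 - 0.802*s - 0.4092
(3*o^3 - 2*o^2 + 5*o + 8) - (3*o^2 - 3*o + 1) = 3*o^3 - 5*o^2 + 8*o + 7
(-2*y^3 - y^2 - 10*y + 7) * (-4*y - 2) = 8*y^4 + 8*y^3 + 42*y^2 - 8*y - 14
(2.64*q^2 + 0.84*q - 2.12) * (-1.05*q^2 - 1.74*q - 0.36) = -2.772*q^4 - 5.4756*q^3 - 0.186*q^2 + 3.3864*q + 0.7632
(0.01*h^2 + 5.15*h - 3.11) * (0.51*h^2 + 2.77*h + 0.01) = 0.0051*h^4 + 2.6542*h^3 + 12.6795*h^2 - 8.5632*h - 0.0311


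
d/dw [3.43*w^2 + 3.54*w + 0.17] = 6.86*w + 3.54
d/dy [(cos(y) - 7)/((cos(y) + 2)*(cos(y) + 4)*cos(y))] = (-165*cos(y) - 15*cos(2*y) + cos(3*y) - 127)*sin(y)/(2*(cos(y) + 2)^2*(cos(y) + 4)^2*cos(y)^2)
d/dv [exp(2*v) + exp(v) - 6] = (2*exp(v) + 1)*exp(v)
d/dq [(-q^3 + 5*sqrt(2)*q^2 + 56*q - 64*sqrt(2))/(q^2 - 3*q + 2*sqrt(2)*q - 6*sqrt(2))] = ((2*q - 3 + 2*sqrt(2))*(q^3 - 5*sqrt(2)*q^2 - 56*q + 64*sqrt(2)) + (-3*q^2 + 10*sqrt(2)*q + 56)*(q^2 - 3*q + 2*sqrt(2)*q - 6*sqrt(2)))/(q^2 - 3*q + 2*sqrt(2)*q - 6*sqrt(2))^2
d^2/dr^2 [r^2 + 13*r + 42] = 2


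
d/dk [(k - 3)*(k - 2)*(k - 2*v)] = 3*k^2 - 4*k*v - 10*k + 10*v + 6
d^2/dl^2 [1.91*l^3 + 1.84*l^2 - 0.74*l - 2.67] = 11.46*l + 3.68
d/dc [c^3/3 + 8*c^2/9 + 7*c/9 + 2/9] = c^2 + 16*c/9 + 7/9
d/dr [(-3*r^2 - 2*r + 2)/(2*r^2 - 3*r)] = (13*r^2 - 8*r + 6)/(r^2*(4*r^2 - 12*r + 9))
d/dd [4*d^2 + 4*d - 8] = 8*d + 4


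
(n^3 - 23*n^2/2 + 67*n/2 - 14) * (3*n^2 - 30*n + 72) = 3*n^5 - 129*n^4/2 + 1035*n^3/2 - 1875*n^2 + 2832*n - 1008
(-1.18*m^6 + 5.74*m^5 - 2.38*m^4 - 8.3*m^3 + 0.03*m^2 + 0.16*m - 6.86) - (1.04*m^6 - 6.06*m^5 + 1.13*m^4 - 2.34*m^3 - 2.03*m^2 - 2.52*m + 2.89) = -2.22*m^6 + 11.8*m^5 - 3.51*m^4 - 5.96*m^3 + 2.06*m^2 + 2.68*m - 9.75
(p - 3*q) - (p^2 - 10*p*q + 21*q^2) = -p^2 + 10*p*q + p - 21*q^2 - 3*q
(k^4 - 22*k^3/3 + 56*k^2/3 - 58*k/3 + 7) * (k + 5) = k^5 - 7*k^4/3 - 18*k^3 + 74*k^2 - 269*k/3 + 35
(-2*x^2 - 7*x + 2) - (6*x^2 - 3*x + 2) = -8*x^2 - 4*x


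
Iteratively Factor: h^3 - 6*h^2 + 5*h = (h - 1)*(h^2 - 5*h) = h*(h - 1)*(h - 5)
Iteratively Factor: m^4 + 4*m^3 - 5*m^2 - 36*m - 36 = (m - 3)*(m^3 + 7*m^2 + 16*m + 12) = (m - 3)*(m + 2)*(m^2 + 5*m + 6) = (m - 3)*(m + 2)^2*(m + 3)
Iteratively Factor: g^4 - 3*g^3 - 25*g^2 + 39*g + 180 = (g + 3)*(g^3 - 6*g^2 - 7*g + 60) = (g - 5)*(g + 3)*(g^2 - g - 12) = (g - 5)*(g + 3)^2*(g - 4)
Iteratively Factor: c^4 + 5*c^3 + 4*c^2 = (c)*(c^3 + 5*c^2 + 4*c) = c^2*(c^2 + 5*c + 4) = c^2*(c + 4)*(c + 1)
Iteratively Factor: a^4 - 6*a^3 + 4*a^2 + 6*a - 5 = (a - 5)*(a^3 - a^2 - a + 1) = (a - 5)*(a - 1)*(a^2 - 1) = (a - 5)*(a - 1)*(a + 1)*(a - 1)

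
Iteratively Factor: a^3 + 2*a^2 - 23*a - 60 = (a - 5)*(a^2 + 7*a + 12) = (a - 5)*(a + 3)*(a + 4)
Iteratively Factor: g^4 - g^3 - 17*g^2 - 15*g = (g)*(g^3 - g^2 - 17*g - 15) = g*(g + 3)*(g^2 - 4*g - 5) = g*(g - 5)*(g + 3)*(g + 1)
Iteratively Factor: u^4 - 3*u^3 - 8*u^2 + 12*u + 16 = (u + 1)*(u^3 - 4*u^2 - 4*u + 16) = (u + 1)*(u + 2)*(u^2 - 6*u + 8) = (u - 4)*(u + 1)*(u + 2)*(u - 2)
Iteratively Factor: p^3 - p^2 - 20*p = (p)*(p^2 - p - 20) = p*(p + 4)*(p - 5)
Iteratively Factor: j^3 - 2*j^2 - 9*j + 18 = (j - 3)*(j^2 + j - 6) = (j - 3)*(j - 2)*(j + 3)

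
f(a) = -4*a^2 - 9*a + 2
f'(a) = -8*a - 9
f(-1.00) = 7.00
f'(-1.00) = -1.00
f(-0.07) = 2.61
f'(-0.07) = -8.44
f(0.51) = -3.63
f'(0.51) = -13.08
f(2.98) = -60.34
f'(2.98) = -32.84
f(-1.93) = 4.47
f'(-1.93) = 6.44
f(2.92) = -58.39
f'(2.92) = -32.36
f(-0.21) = 3.71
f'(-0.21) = -7.32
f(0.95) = -10.16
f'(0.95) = -16.60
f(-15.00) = -763.00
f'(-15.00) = 111.00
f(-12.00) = -466.00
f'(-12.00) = 87.00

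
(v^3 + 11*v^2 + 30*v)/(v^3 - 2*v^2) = (v^2 + 11*v + 30)/(v*(v - 2))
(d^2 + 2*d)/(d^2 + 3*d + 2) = d/(d + 1)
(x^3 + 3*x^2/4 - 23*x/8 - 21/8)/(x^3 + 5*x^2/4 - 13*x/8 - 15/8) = (4*x - 7)/(4*x - 5)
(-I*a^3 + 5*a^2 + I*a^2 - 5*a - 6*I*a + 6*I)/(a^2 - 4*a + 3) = (-I*a^2 + 5*a - 6*I)/(a - 3)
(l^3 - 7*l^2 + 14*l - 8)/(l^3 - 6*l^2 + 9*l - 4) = (l - 2)/(l - 1)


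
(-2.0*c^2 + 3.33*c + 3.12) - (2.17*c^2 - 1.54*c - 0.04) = -4.17*c^2 + 4.87*c + 3.16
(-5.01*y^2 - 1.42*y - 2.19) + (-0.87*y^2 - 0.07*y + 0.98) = -5.88*y^2 - 1.49*y - 1.21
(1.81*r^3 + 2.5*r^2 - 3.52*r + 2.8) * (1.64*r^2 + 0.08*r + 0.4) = 2.9684*r^5 + 4.2448*r^4 - 4.8488*r^3 + 5.3104*r^2 - 1.184*r + 1.12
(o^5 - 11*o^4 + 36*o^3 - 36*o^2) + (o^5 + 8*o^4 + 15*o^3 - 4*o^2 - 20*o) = 2*o^5 - 3*o^4 + 51*o^3 - 40*o^2 - 20*o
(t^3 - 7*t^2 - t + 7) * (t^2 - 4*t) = t^5 - 11*t^4 + 27*t^3 + 11*t^2 - 28*t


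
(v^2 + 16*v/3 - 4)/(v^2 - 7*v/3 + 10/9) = 3*(v + 6)/(3*v - 5)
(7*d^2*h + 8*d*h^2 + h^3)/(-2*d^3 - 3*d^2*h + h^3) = h*(-7*d - h)/(2*d^2 + d*h - h^2)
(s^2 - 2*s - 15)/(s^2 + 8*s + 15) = (s - 5)/(s + 5)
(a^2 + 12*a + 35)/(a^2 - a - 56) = (a + 5)/(a - 8)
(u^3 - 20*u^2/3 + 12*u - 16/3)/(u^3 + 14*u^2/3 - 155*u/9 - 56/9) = 3*(3*u^3 - 20*u^2 + 36*u - 16)/(9*u^3 + 42*u^2 - 155*u - 56)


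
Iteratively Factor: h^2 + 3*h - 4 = (h + 4)*(h - 1)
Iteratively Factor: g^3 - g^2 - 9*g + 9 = (g - 3)*(g^2 + 2*g - 3) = (g - 3)*(g - 1)*(g + 3)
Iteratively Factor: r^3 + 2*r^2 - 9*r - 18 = (r + 3)*(r^2 - r - 6) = (r - 3)*(r + 3)*(r + 2)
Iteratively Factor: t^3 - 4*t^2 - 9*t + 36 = (t - 4)*(t^2 - 9) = (t - 4)*(t - 3)*(t + 3)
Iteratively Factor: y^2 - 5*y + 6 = (y - 2)*(y - 3)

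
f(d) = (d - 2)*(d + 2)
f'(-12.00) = -24.00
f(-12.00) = 140.00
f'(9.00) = 18.00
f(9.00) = 77.00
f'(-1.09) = -2.18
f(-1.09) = -2.81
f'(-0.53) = -1.06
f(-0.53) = -3.72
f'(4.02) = 8.04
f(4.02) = 12.16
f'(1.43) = 2.86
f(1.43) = -1.96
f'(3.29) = 6.58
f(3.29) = 6.82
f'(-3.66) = -7.32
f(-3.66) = 9.40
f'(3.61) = 7.22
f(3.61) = 9.03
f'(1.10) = 2.20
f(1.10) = -2.79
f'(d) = 2*d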